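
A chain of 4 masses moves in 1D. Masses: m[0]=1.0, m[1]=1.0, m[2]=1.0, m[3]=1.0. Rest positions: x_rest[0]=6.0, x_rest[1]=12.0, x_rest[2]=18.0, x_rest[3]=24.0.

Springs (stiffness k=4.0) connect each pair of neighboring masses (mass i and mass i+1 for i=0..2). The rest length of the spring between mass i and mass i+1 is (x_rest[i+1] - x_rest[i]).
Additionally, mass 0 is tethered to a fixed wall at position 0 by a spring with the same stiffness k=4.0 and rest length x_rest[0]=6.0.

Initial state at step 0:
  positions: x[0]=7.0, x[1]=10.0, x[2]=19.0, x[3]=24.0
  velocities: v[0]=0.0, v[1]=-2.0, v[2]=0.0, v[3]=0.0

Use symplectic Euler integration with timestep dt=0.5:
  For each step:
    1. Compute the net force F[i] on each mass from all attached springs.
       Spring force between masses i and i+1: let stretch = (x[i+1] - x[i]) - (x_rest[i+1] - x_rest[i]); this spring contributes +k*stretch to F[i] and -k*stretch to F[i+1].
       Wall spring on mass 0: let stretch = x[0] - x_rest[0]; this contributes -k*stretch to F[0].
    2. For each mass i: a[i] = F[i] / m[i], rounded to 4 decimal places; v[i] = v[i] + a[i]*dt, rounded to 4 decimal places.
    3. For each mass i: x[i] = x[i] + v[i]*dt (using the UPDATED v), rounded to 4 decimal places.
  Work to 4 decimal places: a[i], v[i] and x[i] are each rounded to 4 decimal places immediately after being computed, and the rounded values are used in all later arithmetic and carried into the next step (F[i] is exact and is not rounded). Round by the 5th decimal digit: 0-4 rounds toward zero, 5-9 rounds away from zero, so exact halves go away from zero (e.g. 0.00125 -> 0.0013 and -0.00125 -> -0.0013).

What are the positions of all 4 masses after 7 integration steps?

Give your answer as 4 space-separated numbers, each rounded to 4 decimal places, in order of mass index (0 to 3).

Step 0: x=[7.0000 10.0000 19.0000 24.0000] v=[0.0000 -2.0000 0.0000 0.0000]
Step 1: x=[3.0000 15.0000 15.0000 25.0000] v=[-8.0000 10.0000 -8.0000 2.0000]
Step 2: x=[8.0000 8.0000 21.0000 22.0000] v=[10.0000 -14.0000 12.0000 -6.0000]
Step 3: x=[5.0000 14.0000 15.0000 24.0000] v=[-6.0000 12.0000 -12.0000 4.0000]
Step 4: x=[6.0000 12.0000 17.0000 23.0000] v=[2.0000 -4.0000 4.0000 -2.0000]
Step 5: x=[7.0000 9.0000 20.0000 22.0000] v=[2.0000 -6.0000 6.0000 -2.0000]
Step 6: x=[3.0000 15.0000 14.0000 25.0000] v=[-8.0000 12.0000 -12.0000 6.0000]
Step 7: x=[8.0000 8.0000 20.0000 23.0000] v=[10.0000 -14.0000 12.0000 -4.0000]

Answer: 8.0000 8.0000 20.0000 23.0000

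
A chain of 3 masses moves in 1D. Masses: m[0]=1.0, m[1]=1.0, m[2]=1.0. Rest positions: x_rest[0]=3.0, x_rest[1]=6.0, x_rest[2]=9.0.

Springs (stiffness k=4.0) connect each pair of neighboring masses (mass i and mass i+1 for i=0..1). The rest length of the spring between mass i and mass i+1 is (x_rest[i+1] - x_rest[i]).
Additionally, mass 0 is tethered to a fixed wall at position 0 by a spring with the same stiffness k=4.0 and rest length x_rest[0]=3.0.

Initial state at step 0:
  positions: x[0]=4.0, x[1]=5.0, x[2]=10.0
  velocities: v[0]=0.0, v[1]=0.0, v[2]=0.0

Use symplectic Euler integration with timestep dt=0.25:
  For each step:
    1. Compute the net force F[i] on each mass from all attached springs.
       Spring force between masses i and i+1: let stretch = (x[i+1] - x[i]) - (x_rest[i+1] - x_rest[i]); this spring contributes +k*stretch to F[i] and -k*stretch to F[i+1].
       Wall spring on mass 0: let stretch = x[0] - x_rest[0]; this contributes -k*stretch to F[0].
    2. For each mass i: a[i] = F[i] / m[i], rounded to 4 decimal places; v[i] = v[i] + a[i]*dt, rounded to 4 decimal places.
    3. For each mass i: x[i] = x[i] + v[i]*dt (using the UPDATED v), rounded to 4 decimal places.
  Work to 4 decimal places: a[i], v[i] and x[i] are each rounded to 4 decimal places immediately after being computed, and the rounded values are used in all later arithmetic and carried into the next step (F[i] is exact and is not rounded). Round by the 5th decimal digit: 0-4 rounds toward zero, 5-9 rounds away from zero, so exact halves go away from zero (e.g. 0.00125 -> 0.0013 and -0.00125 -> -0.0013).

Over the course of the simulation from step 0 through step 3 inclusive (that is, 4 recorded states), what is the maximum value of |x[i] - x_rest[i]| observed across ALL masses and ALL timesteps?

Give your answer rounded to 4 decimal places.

Answer: 1.5938

Derivation:
Step 0: x=[4.0000 5.0000 10.0000] v=[0.0000 0.0000 0.0000]
Step 1: x=[3.2500 6.0000 9.5000] v=[-3.0000 4.0000 -2.0000]
Step 2: x=[2.3750 7.1875 8.8750] v=[-3.5000 4.7500 -2.5000]
Step 3: x=[2.1094 7.5938 8.5781] v=[-1.0625 1.6250 -1.1875]
Max displacement = 1.5938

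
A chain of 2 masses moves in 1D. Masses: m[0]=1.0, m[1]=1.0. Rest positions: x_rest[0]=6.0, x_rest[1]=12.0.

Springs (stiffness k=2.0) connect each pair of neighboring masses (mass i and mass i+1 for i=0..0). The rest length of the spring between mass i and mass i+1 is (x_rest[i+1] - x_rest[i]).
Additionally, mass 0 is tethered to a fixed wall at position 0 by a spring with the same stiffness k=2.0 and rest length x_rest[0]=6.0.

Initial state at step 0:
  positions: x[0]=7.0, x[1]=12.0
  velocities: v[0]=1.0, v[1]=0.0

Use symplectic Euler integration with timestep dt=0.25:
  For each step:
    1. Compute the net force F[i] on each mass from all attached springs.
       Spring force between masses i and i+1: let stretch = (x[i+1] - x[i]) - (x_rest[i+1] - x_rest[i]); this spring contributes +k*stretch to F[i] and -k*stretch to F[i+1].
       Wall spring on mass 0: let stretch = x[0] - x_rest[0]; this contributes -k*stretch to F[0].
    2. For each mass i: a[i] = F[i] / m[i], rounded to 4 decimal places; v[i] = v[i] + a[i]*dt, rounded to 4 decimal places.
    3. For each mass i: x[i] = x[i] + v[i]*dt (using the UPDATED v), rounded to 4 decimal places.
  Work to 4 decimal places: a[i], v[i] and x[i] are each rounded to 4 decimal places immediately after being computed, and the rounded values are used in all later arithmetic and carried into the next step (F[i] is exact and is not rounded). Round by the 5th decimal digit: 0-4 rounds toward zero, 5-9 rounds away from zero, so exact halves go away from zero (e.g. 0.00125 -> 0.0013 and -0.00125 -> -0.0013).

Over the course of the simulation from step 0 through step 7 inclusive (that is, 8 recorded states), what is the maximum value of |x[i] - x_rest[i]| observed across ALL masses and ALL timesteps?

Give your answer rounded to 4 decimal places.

Step 0: x=[7.0000 12.0000] v=[1.0000 0.0000]
Step 1: x=[7.0000 12.1250] v=[0.0000 0.5000]
Step 2: x=[6.7656 12.3594] v=[-0.9375 0.9375]
Step 3: x=[6.3848 12.6446] v=[-1.5234 1.1406]
Step 4: x=[5.9883 12.8973] v=[-1.5859 1.0107]
Step 5: x=[5.7069 13.0364] v=[-1.1256 0.5562]
Step 6: x=[5.6283 13.0093] v=[-0.3143 -0.1086]
Step 7: x=[5.7688 12.8095] v=[0.5621 -0.7991]
Max displacement = 1.0364

Answer: 1.0364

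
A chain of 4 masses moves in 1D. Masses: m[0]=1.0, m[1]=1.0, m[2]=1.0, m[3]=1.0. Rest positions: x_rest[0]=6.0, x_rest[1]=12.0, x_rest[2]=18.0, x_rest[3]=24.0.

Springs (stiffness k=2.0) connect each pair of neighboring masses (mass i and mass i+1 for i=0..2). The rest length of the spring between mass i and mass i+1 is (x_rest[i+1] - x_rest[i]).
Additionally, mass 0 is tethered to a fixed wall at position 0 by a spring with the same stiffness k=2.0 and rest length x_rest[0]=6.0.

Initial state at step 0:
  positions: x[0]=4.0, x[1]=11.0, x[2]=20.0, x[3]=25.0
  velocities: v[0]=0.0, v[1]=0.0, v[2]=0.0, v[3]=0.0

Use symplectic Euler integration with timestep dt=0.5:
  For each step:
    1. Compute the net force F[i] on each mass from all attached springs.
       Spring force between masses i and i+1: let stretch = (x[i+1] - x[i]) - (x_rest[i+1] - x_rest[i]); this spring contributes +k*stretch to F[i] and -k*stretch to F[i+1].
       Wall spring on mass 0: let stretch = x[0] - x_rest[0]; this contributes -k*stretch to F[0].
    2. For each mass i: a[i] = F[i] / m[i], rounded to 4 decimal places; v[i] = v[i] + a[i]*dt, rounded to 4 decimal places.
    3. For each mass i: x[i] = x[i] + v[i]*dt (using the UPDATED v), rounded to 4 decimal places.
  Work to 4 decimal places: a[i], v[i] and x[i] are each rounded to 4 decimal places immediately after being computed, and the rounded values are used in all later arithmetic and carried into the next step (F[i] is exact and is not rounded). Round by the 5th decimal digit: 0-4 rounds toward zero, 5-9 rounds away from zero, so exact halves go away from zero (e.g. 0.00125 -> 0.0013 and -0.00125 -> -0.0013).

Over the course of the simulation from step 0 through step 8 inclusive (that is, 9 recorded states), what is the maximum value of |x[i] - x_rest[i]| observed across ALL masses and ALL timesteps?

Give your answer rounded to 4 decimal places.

Step 0: x=[4.0000 11.0000 20.0000 25.0000] v=[0.0000 0.0000 0.0000 0.0000]
Step 1: x=[5.5000 12.0000 18.0000 25.5000] v=[3.0000 2.0000 -4.0000 1.0000]
Step 2: x=[7.5000 12.7500 16.7500 25.2500] v=[4.0000 1.5000 -2.5000 -0.5000]
Step 3: x=[8.3750 12.8750 17.7500 23.7500] v=[1.7500 0.2500 2.0000 -3.0000]
Step 4: x=[7.3125 13.1875 19.3125 22.2500] v=[-2.1250 0.6250 3.1250 -3.0000]
Step 5: x=[5.5313 13.6250 19.2813 22.2813] v=[-3.5625 0.8750 -0.0625 0.0625]
Step 6: x=[5.0313 12.8438 17.9219 23.8126] v=[-1.0001 -1.5624 -2.7188 3.0625]
Step 7: x=[5.9219 10.6954 16.9688 25.3985] v=[1.7811 -4.2968 -1.9062 3.1718]
Step 8: x=[6.2383 9.2970 17.0939 25.7696] v=[0.6327 -2.7969 0.2501 0.7421]
Max displacement = 2.7030

Answer: 2.7030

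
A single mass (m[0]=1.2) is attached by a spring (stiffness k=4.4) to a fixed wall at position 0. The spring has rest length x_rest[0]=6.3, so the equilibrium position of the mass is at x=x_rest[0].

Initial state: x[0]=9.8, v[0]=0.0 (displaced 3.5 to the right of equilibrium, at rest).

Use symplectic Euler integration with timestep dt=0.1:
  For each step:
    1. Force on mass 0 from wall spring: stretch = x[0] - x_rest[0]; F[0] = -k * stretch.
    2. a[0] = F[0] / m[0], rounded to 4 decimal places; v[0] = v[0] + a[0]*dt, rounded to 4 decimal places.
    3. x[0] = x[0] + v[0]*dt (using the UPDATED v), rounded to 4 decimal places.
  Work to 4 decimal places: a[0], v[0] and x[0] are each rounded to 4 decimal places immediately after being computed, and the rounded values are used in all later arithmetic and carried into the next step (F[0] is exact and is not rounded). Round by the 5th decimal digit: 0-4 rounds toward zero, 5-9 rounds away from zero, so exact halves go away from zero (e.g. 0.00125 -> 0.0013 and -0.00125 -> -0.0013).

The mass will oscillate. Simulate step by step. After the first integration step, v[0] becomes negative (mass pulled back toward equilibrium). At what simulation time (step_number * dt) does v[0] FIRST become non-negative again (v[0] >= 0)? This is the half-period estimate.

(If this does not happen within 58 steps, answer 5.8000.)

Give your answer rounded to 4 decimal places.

Step 0: x=[9.8000] v=[0.0000]
Step 1: x=[9.6717] v=[-1.2833]
Step 2: x=[9.4197] v=[-2.5196]
Step 3: x=[9.0534] v=[-3.6635]
Step 4: x=[8.5861] v=[-4.6731]
Step 5: x=[8.0350] v=[-5.5113]
Step 6: x=[7.4203] v=[-6.1475]
Step 7: x=[6.7645] v=[-6.5583]
Step 8: x=[6.0916] v=[-6.7286]
Step 9: x=[5.4264] v=[-6.6522]
Step 10: x=[4.7932] v=[-6.3319]
Step 11: x=[4.2153] v=[-5.7794]
Step 12: x=[3.7138] v=[-5.0150]
Step 13: x=[3.3071] v=[-4.0667]
Step 14: x=[3.0102] v=[-2.9693]
Step 15: x=[2.8339] v=[-1.7630]
Step 16: x=[2.7847] v=[-0.4921]
Step 17: x=[2.8644] v=[0.7968]
First v>=0 after going negative at step 17, time=1.7000

Answer: 1.7000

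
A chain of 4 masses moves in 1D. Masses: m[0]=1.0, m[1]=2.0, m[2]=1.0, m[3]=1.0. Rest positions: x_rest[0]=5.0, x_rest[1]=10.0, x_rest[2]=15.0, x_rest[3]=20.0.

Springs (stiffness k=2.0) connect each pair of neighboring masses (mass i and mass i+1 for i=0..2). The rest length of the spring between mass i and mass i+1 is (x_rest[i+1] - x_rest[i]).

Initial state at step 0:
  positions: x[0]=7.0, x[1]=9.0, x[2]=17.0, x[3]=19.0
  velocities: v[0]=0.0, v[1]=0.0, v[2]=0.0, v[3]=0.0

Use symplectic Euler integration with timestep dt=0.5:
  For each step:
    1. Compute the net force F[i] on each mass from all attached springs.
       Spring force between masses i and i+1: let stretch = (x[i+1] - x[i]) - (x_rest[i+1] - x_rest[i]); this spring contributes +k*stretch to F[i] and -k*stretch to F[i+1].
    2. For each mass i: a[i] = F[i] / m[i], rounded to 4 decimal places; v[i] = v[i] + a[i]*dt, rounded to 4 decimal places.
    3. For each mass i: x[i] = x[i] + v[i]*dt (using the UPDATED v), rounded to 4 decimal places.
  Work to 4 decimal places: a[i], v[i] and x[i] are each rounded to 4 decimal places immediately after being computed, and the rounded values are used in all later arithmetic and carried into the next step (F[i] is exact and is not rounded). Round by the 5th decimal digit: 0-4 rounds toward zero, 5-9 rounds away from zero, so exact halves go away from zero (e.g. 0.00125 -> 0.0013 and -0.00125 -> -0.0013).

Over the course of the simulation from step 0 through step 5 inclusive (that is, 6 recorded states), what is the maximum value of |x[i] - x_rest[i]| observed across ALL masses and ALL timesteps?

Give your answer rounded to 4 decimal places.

Answer: 3.0313

Derivation:
Step 0: x=[7.0000 9.0000 17.0000 19.0000] v=[0.0000 0.0000 0.0000 0.0000]
Step 1: x=[5.5000 10.5000 14.0000 20.5000] v=[-3.0000 3.0000 -6.0000 3.0000]
Step 2: x=[4.0000 11.6250 12.5000 21.2500] v=[-3.0000 2.2500 -3.0000 1.5000]
Step 3: x=[3.8125 11.0625 14.9375 20.1250] v=[-0.3750 -1.1250 4.8750 -2.2500]
Step 4: x=[4.7500 9.6563 18.0313 18.9063] v=[1.8750 -2.8125 6.1875 -2.4375]
Step 5: x=[5.6407 9.1172 17.3751 19.7501] v=[1.7813 -1.0782 -1.3125 1.6875]
Max displacement = 3.0313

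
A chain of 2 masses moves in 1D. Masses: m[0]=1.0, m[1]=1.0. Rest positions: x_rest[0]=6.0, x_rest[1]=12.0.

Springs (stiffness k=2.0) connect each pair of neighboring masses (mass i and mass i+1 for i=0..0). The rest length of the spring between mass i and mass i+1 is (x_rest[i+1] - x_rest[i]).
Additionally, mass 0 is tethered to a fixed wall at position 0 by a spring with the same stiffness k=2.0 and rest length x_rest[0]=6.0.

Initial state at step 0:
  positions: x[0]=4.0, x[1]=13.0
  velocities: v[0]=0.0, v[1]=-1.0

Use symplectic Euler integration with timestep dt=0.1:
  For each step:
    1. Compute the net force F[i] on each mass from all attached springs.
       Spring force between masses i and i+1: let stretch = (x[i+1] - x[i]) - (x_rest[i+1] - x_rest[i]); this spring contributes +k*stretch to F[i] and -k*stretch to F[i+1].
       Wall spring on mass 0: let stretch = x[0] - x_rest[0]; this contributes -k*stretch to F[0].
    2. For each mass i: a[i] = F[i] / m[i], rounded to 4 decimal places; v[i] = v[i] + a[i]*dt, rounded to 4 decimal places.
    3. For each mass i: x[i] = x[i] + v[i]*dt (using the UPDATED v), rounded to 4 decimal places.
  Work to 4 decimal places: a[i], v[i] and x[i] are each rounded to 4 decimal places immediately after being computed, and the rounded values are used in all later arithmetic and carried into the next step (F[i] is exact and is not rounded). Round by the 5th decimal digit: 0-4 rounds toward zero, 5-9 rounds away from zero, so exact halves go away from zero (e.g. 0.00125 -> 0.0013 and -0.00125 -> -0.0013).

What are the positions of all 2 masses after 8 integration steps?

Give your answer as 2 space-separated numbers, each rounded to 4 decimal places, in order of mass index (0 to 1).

Answer: 6.4871 10.7878

Derivation:
Step 0: x=[4.0000 13.0000] v=[0.0000 -1.0000]
Step 1: x=[4.1000 12.8400] v=[1.0000 -1.6000]
Step 2: x=[4.2928 12.6252] v=[1.9280 -2.1480]
Step 3: x=[4.5664 12.3638] v=[2.7359 -2.6145]
Step 4: x=[4.9046 12.0664] v=[3.3821 -2.9740]
Step 5: x=[5.2880 11.7458] v=[3.8335 -3.2064]
Step 6: x=[5.6948 11.4160] v=[4.0675 -3.2980]
Step 7: x=[6.1021 11.0918] v=[4.0728 -3.2422]
Step 8: x=[6.4871 10.7878] v=[3.8503 -3.0401]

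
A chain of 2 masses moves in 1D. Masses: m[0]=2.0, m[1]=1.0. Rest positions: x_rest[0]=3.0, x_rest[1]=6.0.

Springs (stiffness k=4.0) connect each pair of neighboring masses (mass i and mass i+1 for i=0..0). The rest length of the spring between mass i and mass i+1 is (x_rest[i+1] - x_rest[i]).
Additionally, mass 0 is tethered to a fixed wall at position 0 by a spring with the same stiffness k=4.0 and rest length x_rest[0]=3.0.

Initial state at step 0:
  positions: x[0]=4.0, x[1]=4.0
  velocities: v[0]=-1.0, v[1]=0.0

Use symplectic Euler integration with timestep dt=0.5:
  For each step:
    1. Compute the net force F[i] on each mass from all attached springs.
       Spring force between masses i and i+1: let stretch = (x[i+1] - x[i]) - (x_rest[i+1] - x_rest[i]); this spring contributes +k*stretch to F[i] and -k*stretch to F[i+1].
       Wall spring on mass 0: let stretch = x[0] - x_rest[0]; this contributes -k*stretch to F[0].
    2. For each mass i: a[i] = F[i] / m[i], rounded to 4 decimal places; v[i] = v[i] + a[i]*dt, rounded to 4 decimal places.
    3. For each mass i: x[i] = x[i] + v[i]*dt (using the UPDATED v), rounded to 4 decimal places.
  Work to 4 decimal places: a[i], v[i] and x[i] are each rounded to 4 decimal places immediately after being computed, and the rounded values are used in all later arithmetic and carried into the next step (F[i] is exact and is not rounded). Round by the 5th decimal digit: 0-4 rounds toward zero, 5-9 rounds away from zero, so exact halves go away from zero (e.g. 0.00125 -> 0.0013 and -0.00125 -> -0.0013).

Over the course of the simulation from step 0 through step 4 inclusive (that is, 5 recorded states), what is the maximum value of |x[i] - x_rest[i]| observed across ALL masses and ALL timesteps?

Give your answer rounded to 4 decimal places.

Step 0: x=[4.0000 4.0000] v=[-1.0000 0.0000]
Step 1: x=[1.5000 7.0000] v=[-5.0000 6.0000]
Step 2: x=[1.0000 7.5000] v=[-1.0000 1.0000]
Step 3: x=[3.2500 4.5000] v=[4.5000 -6.0000]
Step 4: x=[4.5000 3.2500] v=[2.5000 -2.5000]
Max displacement = 2.7500

Answer: 2.7500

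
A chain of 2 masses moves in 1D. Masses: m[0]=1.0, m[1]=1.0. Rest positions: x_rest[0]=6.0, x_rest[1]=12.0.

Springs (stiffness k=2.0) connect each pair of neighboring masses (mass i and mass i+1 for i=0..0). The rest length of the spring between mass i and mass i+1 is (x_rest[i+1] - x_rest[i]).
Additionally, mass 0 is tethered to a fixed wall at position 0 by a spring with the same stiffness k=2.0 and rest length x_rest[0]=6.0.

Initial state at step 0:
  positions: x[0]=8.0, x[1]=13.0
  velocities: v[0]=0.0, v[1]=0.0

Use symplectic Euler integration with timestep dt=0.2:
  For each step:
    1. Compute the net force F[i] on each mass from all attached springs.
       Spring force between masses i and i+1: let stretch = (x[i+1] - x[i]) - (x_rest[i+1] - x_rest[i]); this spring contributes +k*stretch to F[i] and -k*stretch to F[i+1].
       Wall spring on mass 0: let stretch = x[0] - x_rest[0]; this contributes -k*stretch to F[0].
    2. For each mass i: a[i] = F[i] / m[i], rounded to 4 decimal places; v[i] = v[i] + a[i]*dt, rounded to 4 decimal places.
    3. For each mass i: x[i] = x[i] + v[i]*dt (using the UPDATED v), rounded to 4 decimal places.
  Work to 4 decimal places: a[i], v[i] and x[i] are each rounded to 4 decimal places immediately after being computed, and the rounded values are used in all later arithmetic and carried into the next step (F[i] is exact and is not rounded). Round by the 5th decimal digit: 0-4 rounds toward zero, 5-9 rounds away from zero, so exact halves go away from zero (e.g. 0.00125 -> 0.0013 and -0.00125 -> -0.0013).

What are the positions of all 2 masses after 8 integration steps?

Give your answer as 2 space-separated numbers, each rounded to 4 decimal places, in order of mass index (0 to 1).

Step 0: x=[8.0000 13.0000] v=[0.0000 0.0000]
Step 1: x=[7.7600 13.0800] v=[-1.2000 0.4000]
Step 2: x=[7.3248 13.2144] v=[-2.1760 0.6720]
Step 3: x=[6.7748 13.3576] v=[-2.7501 0.7162]
Step 4: x=[6.2094 13.4542] v=[-2.8269 0.4831]
Step 5: x=[5.7269 13.4512] v=[-2.4127 -0.0148]
Step 6: x=[5.4042 13.3103] v=[-1.6137 -0.7045]
Step 7: x=[5.2816 13.0169] v=[-0.6129 -1.4669]
Step 8: x=[5.3553 12.5847] v=[0.3686 -2.1610]

Answer: 5.3553 12.5847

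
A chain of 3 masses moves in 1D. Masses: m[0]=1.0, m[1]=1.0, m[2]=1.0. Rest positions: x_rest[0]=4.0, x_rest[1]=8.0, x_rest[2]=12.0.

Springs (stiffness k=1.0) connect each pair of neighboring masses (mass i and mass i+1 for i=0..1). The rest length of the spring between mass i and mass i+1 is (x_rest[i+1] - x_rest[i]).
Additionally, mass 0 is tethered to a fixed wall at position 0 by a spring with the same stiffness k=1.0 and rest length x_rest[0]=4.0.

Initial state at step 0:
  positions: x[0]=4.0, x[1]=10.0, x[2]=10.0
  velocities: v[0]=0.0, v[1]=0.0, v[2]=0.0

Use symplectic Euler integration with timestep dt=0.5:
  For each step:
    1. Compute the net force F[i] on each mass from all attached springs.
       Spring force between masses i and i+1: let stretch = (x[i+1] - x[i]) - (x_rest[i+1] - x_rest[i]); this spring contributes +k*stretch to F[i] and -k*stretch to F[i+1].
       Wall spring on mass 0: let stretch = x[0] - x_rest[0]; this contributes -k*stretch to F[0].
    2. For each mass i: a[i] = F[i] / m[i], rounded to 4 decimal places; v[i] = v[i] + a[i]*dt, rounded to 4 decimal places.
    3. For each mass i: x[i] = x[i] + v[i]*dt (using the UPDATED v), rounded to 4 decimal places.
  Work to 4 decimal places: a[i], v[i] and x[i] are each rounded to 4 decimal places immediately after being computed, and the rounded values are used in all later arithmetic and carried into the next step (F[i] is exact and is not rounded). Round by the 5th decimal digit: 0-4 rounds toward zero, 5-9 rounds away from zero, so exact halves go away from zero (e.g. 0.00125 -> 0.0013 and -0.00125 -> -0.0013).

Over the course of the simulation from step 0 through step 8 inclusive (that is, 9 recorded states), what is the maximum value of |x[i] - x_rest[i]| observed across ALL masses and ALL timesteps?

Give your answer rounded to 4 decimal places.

Answer: 2.2500

Derivation:
Step 0: x=[4.0000 10.0000 10.0000] v=[0.0000 0.0000 0.0000]
Step 1: x=[4.5000 8.5000 11.0000] v=[1.0000 -3.0000 2.0000]
Step 2: x=[4.8750 6.6250 12.3750] v=[0.7500 -3.7500 2.7500]
Step 3: x=[4.4688 5.7500 13.3125] v=[-0.8125 -1.7500 1.8750]
Step 4: x=[3.2657 6.4454 13.3594] v=[-2.4063 1.3907 0.0938]
Step 5: x=[2.0411 8.0744 12.6778] v=[-2.4493 3.2579 -1.3632]
Step 6: x=[1.8145 9.3459 11.8454] v=[-0.4532 2.5430 -1.6649]
Step 7: x=[3.0172 9.3595 11.3881] v=[2.4053 0.0271 -0.9147]
Step 8: x=[5.0512 8.2946 11.4236] v=[4.0679 -2.1298 0.0710]
Max displacement = 2.2500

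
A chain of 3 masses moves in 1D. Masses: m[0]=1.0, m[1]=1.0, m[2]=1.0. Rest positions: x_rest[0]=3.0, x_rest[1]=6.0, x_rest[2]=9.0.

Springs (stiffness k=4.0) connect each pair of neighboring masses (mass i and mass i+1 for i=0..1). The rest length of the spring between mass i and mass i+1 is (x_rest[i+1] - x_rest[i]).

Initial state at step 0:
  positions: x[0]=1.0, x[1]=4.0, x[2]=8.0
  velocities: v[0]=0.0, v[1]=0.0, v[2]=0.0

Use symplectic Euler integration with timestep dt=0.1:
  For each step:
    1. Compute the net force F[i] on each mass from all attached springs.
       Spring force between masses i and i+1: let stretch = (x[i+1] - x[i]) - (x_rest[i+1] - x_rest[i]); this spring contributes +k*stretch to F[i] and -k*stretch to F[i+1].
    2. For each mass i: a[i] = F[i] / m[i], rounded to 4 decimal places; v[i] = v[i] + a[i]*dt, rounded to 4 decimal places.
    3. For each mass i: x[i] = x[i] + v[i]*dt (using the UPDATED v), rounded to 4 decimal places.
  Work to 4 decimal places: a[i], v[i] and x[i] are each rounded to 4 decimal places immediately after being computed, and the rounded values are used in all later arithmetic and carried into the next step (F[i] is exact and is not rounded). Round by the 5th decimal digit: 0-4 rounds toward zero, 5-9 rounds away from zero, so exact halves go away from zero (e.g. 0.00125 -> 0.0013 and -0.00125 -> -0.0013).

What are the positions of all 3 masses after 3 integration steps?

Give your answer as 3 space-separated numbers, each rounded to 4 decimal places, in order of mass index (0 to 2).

Step 0: x=[1.0000 4.0000 8.0000] v=[0.0000 0.0000 0.0000]
Step 1: x=[1.0000 4.0400 7.9600] v=[0.0000 0.4000 -0.4000]
Step 2: x=[1.0016 4.1152 7.8832] v=[0.0160 0.7520 -0.7680]
Step 3: x=[1.0077 4.2166 7.7757] v=[0.0614 1.0138 -1.0752]

Answer: 1.0077 4.2166 7.7757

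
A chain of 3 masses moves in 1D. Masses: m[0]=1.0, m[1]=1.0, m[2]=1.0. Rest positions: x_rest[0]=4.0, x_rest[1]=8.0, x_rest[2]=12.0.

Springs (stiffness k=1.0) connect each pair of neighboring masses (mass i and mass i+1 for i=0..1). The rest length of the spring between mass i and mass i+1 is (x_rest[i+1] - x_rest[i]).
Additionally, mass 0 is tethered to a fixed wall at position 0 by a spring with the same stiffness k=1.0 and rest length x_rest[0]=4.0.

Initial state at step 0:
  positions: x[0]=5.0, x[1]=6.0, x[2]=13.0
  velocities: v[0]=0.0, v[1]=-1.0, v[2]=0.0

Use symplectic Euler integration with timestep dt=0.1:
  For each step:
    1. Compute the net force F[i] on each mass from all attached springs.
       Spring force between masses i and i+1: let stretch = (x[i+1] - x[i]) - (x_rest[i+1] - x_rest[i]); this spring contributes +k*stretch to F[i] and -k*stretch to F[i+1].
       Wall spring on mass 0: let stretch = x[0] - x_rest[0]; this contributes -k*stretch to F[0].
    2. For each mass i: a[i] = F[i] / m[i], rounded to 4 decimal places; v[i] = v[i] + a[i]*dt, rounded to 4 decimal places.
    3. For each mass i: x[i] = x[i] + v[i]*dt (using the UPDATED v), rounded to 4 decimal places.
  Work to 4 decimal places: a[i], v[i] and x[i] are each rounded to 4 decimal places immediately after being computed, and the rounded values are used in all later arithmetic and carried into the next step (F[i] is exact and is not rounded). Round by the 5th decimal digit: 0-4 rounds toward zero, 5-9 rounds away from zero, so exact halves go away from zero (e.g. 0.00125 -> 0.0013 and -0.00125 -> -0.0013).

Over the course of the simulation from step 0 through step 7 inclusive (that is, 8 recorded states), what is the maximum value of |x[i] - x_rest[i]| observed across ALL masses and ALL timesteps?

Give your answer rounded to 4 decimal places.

Answer: 2.0400

Derivation:
Step 0: x=[5.0000 6.0000 13.0000] v=[0.0000 -1.0000 0.0000]
Step 1: x=[4.9600 5.9600 12.9700] v=[-0.4000 -0.4000 -0.3000]
Step 2: x=[4.8804 5.9801 12.9099] v=[-0.7960 0.2010 -0.6010]
Step 3: x=[4.7630 6.0585 12.8205] v=[-1.1741 0.7840 -0.8940]
Step 4: x=[4.6109 6.1916 12.7035] v=[-1.5209 1.3307 -1.1702]
Step 5: x=[4.4285 6.3740 12.5614] v=[-1.8239 1.8238 -1.4214]
Step 6: x=[4.2213 6.5988 12.3974] v=[-2.0722 2.2480 -1.6401]
Step 7: x=[3.9956 6.8578 12.2154] v=[-2.2566 2.5901 -1.8200]
Max displacement = 2.0400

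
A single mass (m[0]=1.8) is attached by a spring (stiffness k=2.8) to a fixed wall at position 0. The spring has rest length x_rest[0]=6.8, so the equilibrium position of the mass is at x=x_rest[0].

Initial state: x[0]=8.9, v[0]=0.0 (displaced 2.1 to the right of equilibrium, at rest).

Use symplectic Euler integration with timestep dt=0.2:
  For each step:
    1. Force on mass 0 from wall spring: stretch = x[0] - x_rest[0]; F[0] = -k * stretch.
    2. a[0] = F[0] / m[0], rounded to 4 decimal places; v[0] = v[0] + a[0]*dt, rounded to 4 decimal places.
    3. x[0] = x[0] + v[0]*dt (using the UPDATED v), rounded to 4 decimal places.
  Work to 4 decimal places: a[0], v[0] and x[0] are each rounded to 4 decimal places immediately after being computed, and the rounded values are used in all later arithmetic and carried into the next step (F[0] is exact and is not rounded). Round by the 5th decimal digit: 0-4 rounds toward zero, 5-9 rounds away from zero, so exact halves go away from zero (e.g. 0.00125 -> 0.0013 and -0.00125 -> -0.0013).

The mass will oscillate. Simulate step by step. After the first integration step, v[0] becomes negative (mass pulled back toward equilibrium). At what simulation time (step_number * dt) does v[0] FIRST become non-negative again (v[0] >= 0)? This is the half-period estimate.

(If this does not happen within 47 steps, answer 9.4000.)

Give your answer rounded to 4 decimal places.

Step 0: x=[8.9000] v=[0.0000]
Step 1: x=[8.7693] v=[-0.6533]
Step 2: x=[8.5161] v=[-1.2660]
Step 3: x=[8.1561] v=[-1.7999]
Step 4: x=[7.7117] v=[-2.2218]
Step 5: x=[7.2106] v=[-2.5054]
Step 6: x=[6.6840] v=[-2.6331]
Step 7: x=[6.1646] v=[-2.5970]
Step 8: x=[5.6847] v=[-2.3993]
Step 9: x=[5.2742] v=[-2.0523]
Step 10: x=[4.9587] v=[-1.5776]
Step 11: x=[4.7577] v=[-1.0048]
Step 12: x=[4.6838] v=[-0.3694]
Step 13: x=[4.7416] v=[0.2890]
First v>=0 after going negative at step 13, time=2.6000

Answer: 2.6000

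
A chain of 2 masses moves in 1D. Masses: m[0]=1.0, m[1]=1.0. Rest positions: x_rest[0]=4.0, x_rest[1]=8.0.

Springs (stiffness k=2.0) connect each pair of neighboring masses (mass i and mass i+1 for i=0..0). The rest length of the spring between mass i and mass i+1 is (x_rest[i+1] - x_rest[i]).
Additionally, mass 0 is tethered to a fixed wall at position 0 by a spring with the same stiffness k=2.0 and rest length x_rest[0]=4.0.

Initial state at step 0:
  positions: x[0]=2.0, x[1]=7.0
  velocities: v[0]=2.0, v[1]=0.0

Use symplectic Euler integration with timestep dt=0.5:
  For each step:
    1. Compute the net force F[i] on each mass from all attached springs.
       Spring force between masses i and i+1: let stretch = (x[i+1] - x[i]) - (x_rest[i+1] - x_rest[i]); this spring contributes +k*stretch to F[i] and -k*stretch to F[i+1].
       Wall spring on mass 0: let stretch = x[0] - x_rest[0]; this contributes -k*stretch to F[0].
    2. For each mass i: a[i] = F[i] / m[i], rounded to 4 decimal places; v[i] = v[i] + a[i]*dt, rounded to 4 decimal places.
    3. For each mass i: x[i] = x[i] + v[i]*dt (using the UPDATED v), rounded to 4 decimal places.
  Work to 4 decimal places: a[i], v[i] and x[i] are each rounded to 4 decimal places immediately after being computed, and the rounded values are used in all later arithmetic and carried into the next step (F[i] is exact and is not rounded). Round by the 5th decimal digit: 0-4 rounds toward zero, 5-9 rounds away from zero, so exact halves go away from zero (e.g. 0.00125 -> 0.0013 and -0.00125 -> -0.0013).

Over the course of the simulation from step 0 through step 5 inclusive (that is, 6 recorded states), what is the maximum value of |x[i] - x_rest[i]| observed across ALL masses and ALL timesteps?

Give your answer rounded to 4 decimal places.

Step 0: x=[2.0000 7.0000] v=[2.0000 0.0000]
Step 1: x=[4.5000 6.5000] v=[5.0000 -1.0000]
Step 2: x=[5.7500 7.0000] v=[2.5000 1.0000]
Step 3: x=[4.7500 8.8750] v=[-2.0000 3.7500]
Step 4: x=[3.4375 10.6875] v=[-2.6250 3.6250]
Step 5: x=[4.0313 10.8750] v=[1.1875 0.3750]
Max displacement = 2.8750

Answer: 2.8750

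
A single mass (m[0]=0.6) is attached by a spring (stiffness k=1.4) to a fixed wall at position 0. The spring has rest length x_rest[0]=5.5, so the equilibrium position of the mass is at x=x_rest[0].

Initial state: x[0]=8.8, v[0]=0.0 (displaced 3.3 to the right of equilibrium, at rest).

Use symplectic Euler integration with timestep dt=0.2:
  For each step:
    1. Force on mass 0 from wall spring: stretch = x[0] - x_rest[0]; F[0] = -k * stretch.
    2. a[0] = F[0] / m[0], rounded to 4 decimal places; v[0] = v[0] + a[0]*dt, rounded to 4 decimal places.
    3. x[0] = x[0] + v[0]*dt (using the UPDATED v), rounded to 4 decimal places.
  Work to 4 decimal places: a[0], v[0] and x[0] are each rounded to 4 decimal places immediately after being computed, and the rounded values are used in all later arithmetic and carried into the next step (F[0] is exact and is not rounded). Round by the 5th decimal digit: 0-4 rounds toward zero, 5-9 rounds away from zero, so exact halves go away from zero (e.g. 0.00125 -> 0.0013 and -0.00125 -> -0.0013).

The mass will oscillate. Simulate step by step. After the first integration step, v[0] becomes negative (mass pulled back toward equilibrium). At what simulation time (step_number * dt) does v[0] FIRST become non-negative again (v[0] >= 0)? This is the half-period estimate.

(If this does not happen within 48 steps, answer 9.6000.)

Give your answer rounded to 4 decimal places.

Step 0: x=[8.8000] v=[0.0000]
Step 1: x=[8.4920] v=[-1.5400]
Step 2: x=[7.9047] v=[-2.9363]
Step 3: x=[7.0930] v=[-4.0585]
Step 4: x=[6.1326] v=[-4.8019]
Step 5: x=[5.1132] v=[-5.0971]
Step 6: x=[4.1299] v=[-4.9166]
Step 7: x=[3.2745] v=[-4.2772]
Step 8: x=[2.6268] v=[-3.2386]
Step 9: x=[2.2472] v=[-1.8978]
Step 10: x=[2.1712] v=[-0.3798]
Step 11: x=[2.4059] v=[1.1736]
First v>=0 after going negative at step 11, time=2.2000

Answer: 2.2000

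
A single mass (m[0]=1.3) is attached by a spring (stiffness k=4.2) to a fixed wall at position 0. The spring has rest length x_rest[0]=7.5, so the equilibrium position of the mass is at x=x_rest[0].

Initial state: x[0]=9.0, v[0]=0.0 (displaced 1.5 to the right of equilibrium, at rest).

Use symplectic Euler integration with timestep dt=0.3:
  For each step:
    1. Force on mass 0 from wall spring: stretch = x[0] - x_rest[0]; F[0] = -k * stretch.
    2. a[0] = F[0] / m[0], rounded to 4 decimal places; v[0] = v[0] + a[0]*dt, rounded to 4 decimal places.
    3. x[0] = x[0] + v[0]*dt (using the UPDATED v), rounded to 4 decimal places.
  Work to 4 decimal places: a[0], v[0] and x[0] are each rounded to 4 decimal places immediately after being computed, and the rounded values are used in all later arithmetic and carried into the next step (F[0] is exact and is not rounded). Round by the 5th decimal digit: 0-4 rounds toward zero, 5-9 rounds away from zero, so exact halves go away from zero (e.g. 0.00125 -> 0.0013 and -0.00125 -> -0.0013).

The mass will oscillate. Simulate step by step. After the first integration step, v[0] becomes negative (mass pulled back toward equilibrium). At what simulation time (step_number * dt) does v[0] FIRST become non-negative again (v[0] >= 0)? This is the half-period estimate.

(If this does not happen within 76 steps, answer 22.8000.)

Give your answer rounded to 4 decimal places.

Answer: 1.8000

Derivation:
Step 0: x=[9.0000] v=[0.0000]
Step 1: x=[8.5638] v=[-1.4539]
Step 2: x=[7.8183] v=[-2.4850]
Step 3: x=[6.9803] v=[-2.7935]
Step 4: x=[6.2934] v=[-2.2898]
Step 5: x=[5.9573] v=[-1.1203]
Step 6: x=[6.0698] v=[0.3749]
First v>=0 after going negative at step 6, time=1.8000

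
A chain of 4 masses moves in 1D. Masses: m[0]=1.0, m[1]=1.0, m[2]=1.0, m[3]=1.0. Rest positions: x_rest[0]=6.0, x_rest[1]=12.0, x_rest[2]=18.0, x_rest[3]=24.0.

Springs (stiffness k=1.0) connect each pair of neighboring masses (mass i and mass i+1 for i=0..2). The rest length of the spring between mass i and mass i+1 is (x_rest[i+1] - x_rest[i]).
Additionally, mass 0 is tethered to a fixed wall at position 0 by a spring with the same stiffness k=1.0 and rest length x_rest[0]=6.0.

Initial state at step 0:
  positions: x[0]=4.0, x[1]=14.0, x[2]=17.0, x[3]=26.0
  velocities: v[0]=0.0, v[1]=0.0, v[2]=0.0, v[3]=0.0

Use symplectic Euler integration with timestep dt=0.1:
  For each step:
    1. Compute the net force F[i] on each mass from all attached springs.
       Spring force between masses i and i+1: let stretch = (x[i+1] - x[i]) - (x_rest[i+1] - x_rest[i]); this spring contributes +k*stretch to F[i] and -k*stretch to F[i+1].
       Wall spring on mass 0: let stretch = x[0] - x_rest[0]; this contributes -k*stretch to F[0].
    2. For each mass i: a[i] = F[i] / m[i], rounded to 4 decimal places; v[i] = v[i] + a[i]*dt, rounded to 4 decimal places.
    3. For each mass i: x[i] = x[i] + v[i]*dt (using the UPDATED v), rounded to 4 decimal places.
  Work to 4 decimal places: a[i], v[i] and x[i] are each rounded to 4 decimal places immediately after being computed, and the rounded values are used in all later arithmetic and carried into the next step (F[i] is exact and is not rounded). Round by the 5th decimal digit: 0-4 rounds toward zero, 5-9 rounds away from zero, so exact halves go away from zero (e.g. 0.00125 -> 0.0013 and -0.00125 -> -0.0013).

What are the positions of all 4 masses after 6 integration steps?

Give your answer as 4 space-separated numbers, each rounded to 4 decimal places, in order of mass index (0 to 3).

Answer: 5.1323 12.7044 18.1125 25.4305

Derivation:
Step 0: x=[4.0000 14.0000 17.0000 26.0000] v=[0.0000 0.0000 0.0000 0.0000]
Step 1: x=[4.0600 13.9300 17.0600 25.9700] v=[0.6000 -0.7000 0.6000 -0.3000]
Step 2: x=[4.1781 13.7926 17.1778 25.9109] v=[1.1810 -1.3740 1.1780 -0.5910]
Step 3: x=[4.3506 13.5929 17.3491 25.8245] v=[1.7246 -1.9969 1.7128 -0.8643]
Step 4: x=[4.5720 13.3384 17.5676 25.7133] v=[2.2138 -2.5455 2.1847 -1.1118]
Step 5: x=[4.8353 13.0385 17.8252 25.5807] v=[2.6332 -2.9992 2.5764 -1.3264]
Step 6: x=[5.1323 12.7044 18.1125 25.4305] v=[2.9700 -3.3409 2.8733 -1.5020]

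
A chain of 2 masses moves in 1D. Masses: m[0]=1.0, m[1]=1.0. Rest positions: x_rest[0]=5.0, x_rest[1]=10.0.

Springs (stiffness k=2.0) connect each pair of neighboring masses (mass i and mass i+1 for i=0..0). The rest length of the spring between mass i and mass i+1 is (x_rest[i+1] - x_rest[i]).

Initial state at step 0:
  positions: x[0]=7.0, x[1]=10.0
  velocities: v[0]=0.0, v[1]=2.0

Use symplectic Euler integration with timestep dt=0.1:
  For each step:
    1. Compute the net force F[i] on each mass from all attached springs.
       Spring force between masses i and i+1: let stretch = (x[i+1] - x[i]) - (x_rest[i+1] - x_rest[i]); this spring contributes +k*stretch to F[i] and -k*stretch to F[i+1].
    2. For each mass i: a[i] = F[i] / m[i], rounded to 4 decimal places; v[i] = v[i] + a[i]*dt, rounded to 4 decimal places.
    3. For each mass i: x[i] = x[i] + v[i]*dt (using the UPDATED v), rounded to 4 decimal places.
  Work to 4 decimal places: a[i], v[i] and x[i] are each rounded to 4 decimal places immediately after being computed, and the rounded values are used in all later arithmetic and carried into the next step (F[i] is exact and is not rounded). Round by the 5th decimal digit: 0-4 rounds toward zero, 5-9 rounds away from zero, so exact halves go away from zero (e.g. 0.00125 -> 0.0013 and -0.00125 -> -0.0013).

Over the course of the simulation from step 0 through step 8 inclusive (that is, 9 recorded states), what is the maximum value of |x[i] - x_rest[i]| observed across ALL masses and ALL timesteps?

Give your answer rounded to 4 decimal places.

Step 0: x=[7.0000 10.0000] v=[0.0000 2.0000]
Step 1: x=[6.9600 10.2400] v=[-0.4000 2.4000]
Step 2: x=[6.8856 10.5144] v=[-0.7440 2.7440]
Step 3: x=[6.7838 10.8162] v=[-1.0182 3.0182]
Step 4: x=[6.6626 11.1374] v=[-1.2117 3.2117]
Step 5: x=[6.5309 11.4691] v=[-1.3167 3.3167]
Step 6: x=[6.3980 11.8020] v=[-1.3291 3.3291]
Step 7: x=[6.2732 12.1268] v=[-1.2483 3.2483]
Step 8: x=[6.1654 12.4346] v=[-1.0776 3.0776]
Max displacement = 2.4346

Answer: 2.4346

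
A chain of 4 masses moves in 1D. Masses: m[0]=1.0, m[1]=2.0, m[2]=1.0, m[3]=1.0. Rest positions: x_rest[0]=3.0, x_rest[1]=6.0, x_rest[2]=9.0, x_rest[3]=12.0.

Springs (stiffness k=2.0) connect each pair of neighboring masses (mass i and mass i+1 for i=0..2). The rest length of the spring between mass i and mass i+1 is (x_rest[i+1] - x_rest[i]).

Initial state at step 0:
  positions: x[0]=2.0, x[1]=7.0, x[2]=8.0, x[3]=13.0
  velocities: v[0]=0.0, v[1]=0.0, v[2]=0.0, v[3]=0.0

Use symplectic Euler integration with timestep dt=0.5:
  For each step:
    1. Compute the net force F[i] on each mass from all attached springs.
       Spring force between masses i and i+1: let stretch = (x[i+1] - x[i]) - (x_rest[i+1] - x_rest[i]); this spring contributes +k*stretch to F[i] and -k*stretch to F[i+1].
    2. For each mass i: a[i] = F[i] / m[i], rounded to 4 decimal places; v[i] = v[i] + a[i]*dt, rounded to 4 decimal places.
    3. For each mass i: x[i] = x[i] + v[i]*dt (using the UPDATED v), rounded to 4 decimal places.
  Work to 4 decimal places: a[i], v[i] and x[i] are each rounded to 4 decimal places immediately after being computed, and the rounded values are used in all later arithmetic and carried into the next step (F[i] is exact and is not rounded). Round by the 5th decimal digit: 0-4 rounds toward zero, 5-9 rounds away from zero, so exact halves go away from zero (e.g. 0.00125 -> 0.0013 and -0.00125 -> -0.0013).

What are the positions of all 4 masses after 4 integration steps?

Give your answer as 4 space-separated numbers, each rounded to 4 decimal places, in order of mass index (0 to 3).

Answer: 3.5000 6.5625 7.3125 13.0625

Derivation:
Step 0: x=[2.0000 7.0000 8.0000 13.0000] v=[0.0000 0.0000 0.0000 0.0000]
Step 1: x=[3.0000 6.0000 10.0000 12.0000] v=[2.0000 -2.0000 4.0000 -2.0000]
Step 2: x=[4.0000 5.2500 11.0000 11.5000] v=[2.0000 -1.5000 2.0000 -1.0000]
Step 3: x=[4.1250 5.6250 9.3750 12.2500] v=[0.2500 0.7500 -3.2500 1.5000]
Step 4: x=[3.5000 6.5625 7.3125 13.0625] v=[-1.2500 1.8750 -4.1250 1.6250]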